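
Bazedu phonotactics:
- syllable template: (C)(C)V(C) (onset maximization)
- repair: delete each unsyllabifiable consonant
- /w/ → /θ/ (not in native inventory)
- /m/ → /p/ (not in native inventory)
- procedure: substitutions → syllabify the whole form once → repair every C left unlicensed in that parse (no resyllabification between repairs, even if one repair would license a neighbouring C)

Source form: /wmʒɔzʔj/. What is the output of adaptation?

pʒɔz

Substitution: /w/ → /θ/, /m/ → /p/, giving /θpʒɔzʔj/.
Under (C)(C)V(C), the unsyllabifiable consonants are /θ/, /ʔ/, /j/ (at most one coda consonant is licensed; onsets may contain at most 2 consonants).
Each unlicensed consonant is deleted: /θ/, /ʔ/, /j/.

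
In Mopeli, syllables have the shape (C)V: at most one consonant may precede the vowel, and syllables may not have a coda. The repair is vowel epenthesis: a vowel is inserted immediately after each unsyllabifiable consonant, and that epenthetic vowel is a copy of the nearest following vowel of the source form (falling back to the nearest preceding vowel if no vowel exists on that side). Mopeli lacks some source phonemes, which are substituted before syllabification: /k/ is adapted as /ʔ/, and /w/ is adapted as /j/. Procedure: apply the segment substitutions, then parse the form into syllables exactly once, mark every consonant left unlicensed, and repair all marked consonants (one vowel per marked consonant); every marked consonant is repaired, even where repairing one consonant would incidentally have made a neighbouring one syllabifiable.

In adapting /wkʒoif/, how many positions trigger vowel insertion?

After substitution the input is /jʔʒoif/.
The unsyllabifiable consonants are /j/, /ʔ/, /f/; each receives one epenthetic vowel.

3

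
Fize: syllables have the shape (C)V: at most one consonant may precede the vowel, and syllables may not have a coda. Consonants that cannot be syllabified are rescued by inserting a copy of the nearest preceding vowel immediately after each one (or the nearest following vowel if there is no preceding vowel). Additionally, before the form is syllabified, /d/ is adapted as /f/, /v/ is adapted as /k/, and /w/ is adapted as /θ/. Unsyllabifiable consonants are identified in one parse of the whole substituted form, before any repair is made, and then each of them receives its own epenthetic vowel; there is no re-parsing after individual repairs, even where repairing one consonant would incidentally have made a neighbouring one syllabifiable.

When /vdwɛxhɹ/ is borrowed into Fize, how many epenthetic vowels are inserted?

After substitution the input is /kfθɛxhɹ/.
The unsyllabifiable consonants are /k/, /f/, /x/, /h/, /ɹ/; each receives one epenthetic vowel.

5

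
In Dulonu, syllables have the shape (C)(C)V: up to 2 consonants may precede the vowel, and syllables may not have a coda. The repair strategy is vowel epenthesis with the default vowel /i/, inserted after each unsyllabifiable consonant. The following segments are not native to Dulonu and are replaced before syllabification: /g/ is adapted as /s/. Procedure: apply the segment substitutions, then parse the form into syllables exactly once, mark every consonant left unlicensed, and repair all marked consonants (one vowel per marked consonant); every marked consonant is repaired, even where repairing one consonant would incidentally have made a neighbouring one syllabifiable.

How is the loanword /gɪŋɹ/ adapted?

Substitution: /g/ → /s/, giving /sɪŋɹ/.
Syllabifying with onset maximization leaves /ŋ/, /ɹ/ stranded (no codas are permitted; onsets may contain at most 2 consonants).
Each unlicensed consonant becomes the onset of a new syllable: /ŋ/ → /ŋi/, /ɹ/ → /ɹi/.

sɪŋiɹi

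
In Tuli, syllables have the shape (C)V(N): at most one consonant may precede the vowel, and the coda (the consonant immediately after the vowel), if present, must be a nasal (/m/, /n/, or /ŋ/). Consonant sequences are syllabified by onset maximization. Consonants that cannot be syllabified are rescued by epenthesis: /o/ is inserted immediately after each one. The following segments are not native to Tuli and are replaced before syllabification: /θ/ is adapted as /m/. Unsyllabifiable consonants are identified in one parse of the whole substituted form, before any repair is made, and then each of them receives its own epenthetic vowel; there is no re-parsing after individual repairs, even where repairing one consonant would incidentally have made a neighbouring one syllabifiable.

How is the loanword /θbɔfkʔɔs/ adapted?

mobɔfokoʔɔso

Substitution: /θ/ → /m/, giving /mbɔfkʔɔs/.
Syllabifying with onset maximization leaves /m/, /f/, /k/, /s/ stranded (only a nasal (/m/, /n/, or /ŋ/) is licensed in coda position; onsets are limited to one consonant).
Each unlicensed consonant becomes the onset of a new syllable: /m/ → /mo/, /f/ → /fo/, /k/ → /ko/, /s/ → /so/.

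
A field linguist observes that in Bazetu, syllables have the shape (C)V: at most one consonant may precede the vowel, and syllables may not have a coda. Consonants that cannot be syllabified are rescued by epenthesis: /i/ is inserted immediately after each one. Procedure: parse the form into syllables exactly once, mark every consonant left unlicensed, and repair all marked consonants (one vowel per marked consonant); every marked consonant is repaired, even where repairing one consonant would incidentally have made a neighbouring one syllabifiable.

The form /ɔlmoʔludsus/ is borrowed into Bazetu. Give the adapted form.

Syllabifying with onset maximization leaves /l/, /ʔ/, /d/, /s/ stranded (no codas are permitted; onsets are limited to one consonant).
Inserting the epenthetic vowel yields /l/ → /li/, /ʔ/ → /ʔi/, /d/ → /di/, /s/ → /si/.

ɔlimoʔiludisusi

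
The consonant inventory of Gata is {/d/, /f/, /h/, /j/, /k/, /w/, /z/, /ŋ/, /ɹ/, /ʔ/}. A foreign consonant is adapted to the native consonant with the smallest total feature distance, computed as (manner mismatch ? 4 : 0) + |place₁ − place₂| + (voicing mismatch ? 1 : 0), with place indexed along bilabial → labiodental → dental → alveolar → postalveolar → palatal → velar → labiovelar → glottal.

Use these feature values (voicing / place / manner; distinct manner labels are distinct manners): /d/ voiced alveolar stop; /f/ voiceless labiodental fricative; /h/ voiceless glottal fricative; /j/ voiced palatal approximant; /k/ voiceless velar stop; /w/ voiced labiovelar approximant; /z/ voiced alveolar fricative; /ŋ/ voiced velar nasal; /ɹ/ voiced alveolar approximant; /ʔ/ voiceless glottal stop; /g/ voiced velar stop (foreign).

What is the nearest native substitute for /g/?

/k/ is closest: same manner (stop), place distance 0 (velar→velar), voicing differs (+1); total 1. Next closest is /d/ at distance 3.

k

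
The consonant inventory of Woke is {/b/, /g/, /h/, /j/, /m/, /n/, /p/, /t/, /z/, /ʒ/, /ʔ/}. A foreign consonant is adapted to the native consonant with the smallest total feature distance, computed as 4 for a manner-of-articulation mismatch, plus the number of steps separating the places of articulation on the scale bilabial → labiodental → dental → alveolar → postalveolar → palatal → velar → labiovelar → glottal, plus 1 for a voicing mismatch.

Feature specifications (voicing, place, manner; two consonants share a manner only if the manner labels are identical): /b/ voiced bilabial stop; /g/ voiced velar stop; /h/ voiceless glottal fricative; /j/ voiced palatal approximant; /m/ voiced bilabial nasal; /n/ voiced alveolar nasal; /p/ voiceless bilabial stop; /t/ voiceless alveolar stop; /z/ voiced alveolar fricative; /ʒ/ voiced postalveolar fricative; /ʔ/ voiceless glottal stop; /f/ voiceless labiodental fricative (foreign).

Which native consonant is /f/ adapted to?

z

/z/ is closest: same manner (fricative), place distance 2 (labiodental→alveolar), voicing differs (+1); total 3. Next closest is /ʒ/ at distance 4.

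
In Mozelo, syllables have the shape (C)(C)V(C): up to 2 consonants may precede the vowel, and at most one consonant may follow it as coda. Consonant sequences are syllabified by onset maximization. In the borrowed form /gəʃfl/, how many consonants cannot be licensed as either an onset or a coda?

2

Syllabifying with onset maximization leaves /f/, /l/ stranded (at most one coda consonant is licensed; onsets may contain at most 2 consonants).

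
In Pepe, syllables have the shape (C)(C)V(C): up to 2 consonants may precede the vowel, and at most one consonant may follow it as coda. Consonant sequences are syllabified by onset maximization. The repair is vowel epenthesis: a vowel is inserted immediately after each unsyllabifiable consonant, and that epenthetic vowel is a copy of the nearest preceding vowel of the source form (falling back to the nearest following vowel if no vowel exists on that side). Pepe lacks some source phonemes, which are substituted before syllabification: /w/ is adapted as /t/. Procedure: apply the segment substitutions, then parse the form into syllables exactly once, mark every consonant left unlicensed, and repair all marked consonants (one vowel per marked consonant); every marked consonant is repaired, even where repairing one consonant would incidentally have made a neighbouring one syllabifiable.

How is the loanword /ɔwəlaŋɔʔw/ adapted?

ɔtəlaŋɔʔtɔ

Substitution: /w/ → /t/, giving /ɔtəlaŋɔʔt/.
Under (C)(C)V(C), the unsyllabifiable consonants are /t/ (at most one coda consonant is licensed; onsets may contain at most 2 consonants).
Inserting the epenthetic vowel yields /t/ → /tɔ/.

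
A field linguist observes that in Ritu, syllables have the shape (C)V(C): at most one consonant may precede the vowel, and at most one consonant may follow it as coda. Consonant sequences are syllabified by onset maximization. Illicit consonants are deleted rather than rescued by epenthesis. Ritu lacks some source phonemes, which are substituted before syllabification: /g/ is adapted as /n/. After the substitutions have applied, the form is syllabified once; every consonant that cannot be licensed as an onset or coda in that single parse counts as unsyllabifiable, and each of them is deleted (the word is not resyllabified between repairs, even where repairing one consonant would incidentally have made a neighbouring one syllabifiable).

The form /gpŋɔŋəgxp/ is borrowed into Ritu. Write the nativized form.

ŋɔŋən

Substitution: /g/ → /n/, giving /npŋɔŋənxp/.
The consonants /n/, /p/, /x/, /p/ cannot be parsed into a legal (C)V(C) syllable (at most one coda consonant is licensed; onsets are limited to one consonant).
Each unlicensed consonant is deleted: /n/, /p/, /x/, /p/.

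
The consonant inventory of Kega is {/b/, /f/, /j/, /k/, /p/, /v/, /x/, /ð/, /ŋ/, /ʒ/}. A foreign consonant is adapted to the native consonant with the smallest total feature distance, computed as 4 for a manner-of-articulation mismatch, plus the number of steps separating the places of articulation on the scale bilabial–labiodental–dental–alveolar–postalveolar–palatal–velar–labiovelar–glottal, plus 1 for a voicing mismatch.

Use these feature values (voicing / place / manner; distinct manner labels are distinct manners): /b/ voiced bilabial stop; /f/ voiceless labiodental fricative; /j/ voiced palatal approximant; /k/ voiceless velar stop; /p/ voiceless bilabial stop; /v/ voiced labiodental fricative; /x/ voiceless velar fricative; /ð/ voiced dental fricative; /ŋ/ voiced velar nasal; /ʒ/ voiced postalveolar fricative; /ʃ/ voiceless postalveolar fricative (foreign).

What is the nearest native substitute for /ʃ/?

/ʒ/ is closest: same manner (fricative), place distance 0 (postalveolar→postalveolar), voicing differs (+1); total 1. Next closest is /x/ at distance 2.

ʒ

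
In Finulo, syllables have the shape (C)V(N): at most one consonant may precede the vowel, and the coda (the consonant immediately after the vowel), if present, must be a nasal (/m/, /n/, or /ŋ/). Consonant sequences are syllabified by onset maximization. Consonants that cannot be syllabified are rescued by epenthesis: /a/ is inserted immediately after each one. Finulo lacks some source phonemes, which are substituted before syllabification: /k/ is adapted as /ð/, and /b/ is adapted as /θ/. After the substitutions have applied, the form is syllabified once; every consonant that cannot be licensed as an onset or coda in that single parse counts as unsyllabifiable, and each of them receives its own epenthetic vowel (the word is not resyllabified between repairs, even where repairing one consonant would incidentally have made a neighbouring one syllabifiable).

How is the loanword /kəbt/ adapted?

ðəθata

Substitution: /k/ → /ð/, /b/ → /θ/, giving /ðəθt/.
Under (C)V(N), the unsyllabifiable consonants are /θ/, /t/ (only a nasal (/m/, /n/, or /ŋ/) is licensed in coda position; onsets are limited to one consonant).
Epenthesis after each stranded consonant: /θ/ → /θa/, /t/ → /ta/.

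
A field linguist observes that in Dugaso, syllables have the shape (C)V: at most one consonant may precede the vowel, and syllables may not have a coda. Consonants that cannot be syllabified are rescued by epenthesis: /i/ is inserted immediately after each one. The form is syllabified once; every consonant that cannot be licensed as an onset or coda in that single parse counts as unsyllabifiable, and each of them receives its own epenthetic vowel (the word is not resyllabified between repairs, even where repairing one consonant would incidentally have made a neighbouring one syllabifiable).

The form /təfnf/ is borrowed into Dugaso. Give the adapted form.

Under (C)V, the unsyllabifiable consonants are /f/, /n/, /f/ (no codas are permitted; onsets are limited to one consonant).
Inserting the epenthetic vowel yields /f/ → /fi/, /n/ → /ni/, /f/ → /fi/.

təfinifi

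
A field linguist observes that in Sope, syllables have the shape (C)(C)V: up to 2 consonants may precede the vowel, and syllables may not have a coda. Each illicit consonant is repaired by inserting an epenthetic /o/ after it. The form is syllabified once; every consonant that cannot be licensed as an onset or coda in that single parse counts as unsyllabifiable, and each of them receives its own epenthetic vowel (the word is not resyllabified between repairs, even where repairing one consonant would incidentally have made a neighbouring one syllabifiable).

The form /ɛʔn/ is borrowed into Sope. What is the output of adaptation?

ɛʔono

The consonants /ʔ/, /n/ cannot be parsed into a legal (C)(C)V syllable (no codas are permitted; onsets may contain at most 2 consonants).
Each unlicensed consonant becomes the onset of a new syllable: /ʔ/ → /ʔo/, /n/ → /no/.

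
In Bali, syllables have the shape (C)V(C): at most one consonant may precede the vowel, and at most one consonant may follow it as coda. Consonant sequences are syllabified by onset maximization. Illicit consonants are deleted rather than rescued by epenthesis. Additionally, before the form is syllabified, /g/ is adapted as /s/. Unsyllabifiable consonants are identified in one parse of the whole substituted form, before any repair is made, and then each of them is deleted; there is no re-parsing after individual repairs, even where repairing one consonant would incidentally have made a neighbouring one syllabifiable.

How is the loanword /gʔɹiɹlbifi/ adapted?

Substitution: /g/ → /s/, giving /sʔɹiɹlbifi/.
The consonants /s/, /ʔ/, /l/ cannot be parsed into a legal (C)V(C) syllable (at most one coda consonant is licensed; onsets are limited to one consonant).
Each unlicensed consonant is deleted: /s/, /ʔ/, /l/.

ɹiɹbifi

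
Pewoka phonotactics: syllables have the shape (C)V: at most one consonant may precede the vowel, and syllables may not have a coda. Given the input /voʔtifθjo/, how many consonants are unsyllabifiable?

The consonants /ʔ/, /f/, /θ/ cannot be parsed into a legal (C)V syllable (no codas are permitted; onsets are limited to one consonant).

3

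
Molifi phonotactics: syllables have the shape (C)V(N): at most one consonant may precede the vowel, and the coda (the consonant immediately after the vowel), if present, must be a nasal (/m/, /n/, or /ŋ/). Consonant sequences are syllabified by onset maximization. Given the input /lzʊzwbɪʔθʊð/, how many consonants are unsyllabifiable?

5

Under (C)V(N), the unsyllabifiable consonants are /l/, /z/, /w/, /ʔ/, /ð/ (only a nasal (/m/, /n/, or /ŋ/) is licensed in coda position; onsets are limited to one consonant).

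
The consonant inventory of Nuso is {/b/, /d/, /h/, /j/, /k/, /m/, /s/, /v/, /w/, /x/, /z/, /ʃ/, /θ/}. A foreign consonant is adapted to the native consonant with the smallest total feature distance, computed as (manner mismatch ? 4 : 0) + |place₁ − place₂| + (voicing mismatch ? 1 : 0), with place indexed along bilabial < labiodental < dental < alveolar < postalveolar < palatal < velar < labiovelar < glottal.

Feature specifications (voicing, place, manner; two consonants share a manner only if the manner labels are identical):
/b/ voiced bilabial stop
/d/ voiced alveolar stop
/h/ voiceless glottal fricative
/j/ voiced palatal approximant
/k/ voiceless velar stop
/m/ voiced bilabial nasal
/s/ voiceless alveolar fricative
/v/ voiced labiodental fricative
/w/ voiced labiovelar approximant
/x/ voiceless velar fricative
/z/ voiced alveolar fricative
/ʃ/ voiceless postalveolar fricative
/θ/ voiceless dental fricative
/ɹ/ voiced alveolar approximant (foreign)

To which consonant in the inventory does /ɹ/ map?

/j/ is closest: same manner (approximant), place distance 2 (alveolar→palatal), same voicing; total 2. Next closest is /d/ at distance 4.

j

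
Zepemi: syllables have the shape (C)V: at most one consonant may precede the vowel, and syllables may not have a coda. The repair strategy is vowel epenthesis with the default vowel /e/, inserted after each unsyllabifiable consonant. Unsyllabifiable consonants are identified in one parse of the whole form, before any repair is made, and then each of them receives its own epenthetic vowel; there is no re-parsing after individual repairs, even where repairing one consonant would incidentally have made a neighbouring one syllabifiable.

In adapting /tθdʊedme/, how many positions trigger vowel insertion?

3

The unsyllabifiable consonants are /t/, /θ/, /d/; each receives one epenthetic vowel.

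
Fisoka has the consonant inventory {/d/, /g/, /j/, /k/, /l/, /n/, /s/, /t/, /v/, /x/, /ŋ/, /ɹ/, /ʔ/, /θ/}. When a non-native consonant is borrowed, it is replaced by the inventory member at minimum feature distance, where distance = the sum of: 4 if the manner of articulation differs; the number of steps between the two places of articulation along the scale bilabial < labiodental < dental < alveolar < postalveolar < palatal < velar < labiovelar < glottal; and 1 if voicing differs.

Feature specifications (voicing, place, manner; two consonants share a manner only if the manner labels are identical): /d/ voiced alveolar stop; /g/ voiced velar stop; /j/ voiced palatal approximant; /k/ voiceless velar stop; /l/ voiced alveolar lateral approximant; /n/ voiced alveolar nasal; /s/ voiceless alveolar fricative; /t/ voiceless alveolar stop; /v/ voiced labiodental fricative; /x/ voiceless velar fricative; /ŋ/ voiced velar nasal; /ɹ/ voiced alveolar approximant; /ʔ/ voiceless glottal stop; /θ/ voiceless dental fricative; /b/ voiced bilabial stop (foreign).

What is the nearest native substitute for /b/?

/d/ is closest: same manner (stop), place distance 3 (bilabial→alveolar), same voicing; total 3. Next closest is /t/ at distance 4.

d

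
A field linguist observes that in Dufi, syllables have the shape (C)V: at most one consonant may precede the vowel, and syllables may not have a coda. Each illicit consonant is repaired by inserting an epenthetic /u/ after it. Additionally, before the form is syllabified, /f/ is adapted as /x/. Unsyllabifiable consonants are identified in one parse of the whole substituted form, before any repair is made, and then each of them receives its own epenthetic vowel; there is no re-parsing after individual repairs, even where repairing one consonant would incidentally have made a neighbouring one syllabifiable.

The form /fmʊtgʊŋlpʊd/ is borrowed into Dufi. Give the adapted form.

xumʊtugʊŋulupʊdu

Substitution: /f/ → /x/, giving /xmʊtgʊŋlpʊd/.
The consonants /x/, /t/, /ŋ/, /l/, /d/ cannot be parsed into a legal (C)V syllable (no codas are permitted; onsets are limited to one consonant).
Each unlicensed consonant becomes the onset of a new syllable: /x/ → /xu/, /t/ → /tu/, /ŋ/ → /ŋu/, /l/ → /lu/, /d/ → /du/.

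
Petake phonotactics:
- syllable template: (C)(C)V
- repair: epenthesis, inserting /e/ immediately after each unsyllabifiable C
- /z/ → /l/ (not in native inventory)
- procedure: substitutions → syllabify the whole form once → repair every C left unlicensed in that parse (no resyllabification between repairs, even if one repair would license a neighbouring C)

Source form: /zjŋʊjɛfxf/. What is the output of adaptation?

Substitution: /z/ → /l/, giving /ljŋʊjɛfxf/.
The consonants /l/, /f/, /x/, /f/ cannot be parsed into a legal (C)(C)V syllable (no codas are permitted; onsets may contain at most 2 consonants).
Inserting the epenthetic vowel yields /l/ → /le/, /f/ → /fe/, /x/ → /xe/, /f/ → /fe/.

lejŋʊjɛfexefe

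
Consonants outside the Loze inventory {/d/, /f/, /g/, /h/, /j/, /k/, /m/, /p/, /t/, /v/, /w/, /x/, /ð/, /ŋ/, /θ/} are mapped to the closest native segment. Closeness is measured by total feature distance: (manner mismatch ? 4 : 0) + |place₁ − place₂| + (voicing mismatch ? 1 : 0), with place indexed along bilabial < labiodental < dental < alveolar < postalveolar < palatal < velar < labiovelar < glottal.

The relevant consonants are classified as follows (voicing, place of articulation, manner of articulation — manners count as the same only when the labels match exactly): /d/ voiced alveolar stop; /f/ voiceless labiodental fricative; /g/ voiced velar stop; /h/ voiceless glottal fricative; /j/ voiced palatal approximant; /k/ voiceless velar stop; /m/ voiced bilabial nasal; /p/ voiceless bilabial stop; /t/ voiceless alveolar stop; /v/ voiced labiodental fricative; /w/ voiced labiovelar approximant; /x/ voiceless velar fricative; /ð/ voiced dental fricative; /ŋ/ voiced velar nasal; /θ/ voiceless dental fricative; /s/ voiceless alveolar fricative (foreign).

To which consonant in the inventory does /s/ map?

θ

/θ/ is closest: same manner (fricative), place distance 1 (alveolar→dental), same voicing; total 1. Next closest is /f/ at distance 2.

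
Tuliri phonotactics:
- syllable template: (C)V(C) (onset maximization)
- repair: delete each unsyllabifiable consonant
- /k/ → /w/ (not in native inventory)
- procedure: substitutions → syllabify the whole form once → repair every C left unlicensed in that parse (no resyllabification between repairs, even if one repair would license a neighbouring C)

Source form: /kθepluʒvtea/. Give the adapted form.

θepluʒtea

Substitution: /k/ → /w/, giving /wθepluʒvtea/.
Under (C)V(C), the unsyllabifiable consonants are /w/, /v/ (at most one coda consonant is licensed; onsets are limited to one consonant).
Deleting the stranded consonants removes /w/, /v/.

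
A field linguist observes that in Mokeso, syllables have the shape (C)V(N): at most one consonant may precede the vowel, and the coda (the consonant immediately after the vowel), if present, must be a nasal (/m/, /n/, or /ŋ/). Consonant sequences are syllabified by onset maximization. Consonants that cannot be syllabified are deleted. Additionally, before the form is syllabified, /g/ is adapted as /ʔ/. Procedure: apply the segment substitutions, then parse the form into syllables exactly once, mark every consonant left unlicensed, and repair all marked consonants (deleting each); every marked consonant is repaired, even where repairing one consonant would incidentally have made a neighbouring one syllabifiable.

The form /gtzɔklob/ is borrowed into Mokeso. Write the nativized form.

zɔlo

Substitution: /g/ → /ʔ/, giving /ʔtzɔklob/.
Syllabifying with onset maximization leaves /ʔ/, /t/, /k/, /b/ stranded (only a nasal (/m/, /n/, or /ŋ/) is licensed in coda position; onsets are limited to one consonant).
Deletion applies to /ʔ/, /t/, /k/, /b/.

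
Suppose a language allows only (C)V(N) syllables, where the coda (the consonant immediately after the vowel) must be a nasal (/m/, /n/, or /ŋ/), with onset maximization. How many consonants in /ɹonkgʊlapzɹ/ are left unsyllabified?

Under (C)V(N), the unsyllabifiable consonants are /k/, /p/, /z/, /ɹ/ (only a nasal (/m/, /n/, or /ŋ/) is licensed in coda position; onsets are limited to one consonant).

4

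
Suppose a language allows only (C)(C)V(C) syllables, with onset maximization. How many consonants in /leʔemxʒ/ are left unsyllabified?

The consonants /x/, /ʒ/ cannot be parsed into a legal (C)(C)V(C) syllable (at most one coda consonant is licensed; onsets may contain at most 2 consonants).

2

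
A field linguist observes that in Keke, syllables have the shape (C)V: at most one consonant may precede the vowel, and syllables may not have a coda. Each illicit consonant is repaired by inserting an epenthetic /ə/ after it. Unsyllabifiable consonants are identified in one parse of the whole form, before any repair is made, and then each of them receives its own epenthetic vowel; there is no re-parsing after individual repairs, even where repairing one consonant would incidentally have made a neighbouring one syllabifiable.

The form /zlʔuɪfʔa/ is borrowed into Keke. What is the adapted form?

zələʔuɪfəʔa

Under (C)V, the unsyllabifiable consonants are /z/, /l/, /f/ (no codas are permitted; onsets are limited to one consonant).
Each unlicensed consonant becomes the onset of a new syllable: /z/ → /zə/, /l/ → /lə/, /f/ → /fə/.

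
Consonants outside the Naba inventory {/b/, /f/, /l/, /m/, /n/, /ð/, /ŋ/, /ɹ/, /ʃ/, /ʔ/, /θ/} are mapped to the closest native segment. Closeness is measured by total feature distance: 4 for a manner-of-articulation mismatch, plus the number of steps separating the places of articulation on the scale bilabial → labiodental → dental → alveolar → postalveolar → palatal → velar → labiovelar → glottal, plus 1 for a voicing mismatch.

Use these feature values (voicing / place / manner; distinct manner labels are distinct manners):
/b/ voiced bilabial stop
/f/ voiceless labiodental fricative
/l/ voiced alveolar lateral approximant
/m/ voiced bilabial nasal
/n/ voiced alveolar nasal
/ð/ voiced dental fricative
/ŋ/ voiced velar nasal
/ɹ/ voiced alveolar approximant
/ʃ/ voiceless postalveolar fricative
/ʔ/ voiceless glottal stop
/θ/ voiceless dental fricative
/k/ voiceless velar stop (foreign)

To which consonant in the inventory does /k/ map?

/ʔ/ is closest: same manner (stop), place distance 2 (velar→glottal), same voicing; total 2. Next closest is /ŋ/ at distance 5.

ʔ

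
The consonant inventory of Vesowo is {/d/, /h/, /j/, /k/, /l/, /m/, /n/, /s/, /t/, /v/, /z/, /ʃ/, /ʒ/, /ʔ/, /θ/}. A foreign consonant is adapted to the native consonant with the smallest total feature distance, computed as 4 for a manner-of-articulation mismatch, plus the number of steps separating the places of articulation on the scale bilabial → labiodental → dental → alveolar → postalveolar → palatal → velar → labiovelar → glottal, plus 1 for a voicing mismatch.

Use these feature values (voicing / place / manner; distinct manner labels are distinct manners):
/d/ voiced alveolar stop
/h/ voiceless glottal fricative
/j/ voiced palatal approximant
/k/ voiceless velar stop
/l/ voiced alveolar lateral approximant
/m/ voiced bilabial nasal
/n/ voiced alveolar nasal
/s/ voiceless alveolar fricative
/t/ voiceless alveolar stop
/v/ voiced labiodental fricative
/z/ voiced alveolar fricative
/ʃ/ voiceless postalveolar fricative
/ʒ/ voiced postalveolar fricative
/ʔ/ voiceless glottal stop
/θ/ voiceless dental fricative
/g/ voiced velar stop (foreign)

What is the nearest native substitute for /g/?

k

/k/ is closest: same manner (stop), place distance 0 (velar→velar), voicing differs (+1); total 1. Next closest is /d/ at distance 3.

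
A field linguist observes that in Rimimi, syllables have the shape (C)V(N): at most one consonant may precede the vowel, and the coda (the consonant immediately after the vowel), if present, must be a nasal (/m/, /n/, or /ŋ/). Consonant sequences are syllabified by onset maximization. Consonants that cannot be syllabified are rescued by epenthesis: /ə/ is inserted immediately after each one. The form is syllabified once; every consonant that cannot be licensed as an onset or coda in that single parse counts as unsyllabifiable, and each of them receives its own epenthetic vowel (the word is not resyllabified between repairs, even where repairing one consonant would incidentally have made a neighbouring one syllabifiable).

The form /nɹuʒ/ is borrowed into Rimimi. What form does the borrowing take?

nəɹuʒə

Under (C)V(N), the unsyllabifiable consonants are /n/, /ʒ/ (only a nasal (/m/, /n/, or /ŋ/) is licensed in coda position; onsets are limited to one consonant).
Inserting the epenthetic vowel yields /n/ → /nə/, /ʒ/ → /ʒə/.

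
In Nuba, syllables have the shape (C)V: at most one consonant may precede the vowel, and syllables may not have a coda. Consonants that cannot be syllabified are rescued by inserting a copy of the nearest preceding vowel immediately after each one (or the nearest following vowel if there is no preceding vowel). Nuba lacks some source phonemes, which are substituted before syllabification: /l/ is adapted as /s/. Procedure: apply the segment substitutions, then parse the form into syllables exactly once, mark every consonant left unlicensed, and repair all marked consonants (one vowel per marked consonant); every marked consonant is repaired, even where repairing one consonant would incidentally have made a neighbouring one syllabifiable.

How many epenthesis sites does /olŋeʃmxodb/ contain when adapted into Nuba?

5

After substitution the input is /osŋeʃmxodb/.
The unsyllabifiable consonants are /s/, /ʃ/, /m/, /d/, /b/; each receives one epenthetic vowel.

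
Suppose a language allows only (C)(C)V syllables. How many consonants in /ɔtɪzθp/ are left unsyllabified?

Syllabifying with onset maximization leaves /z/, /θ/, /p/ stranded (no codas are permitted; onsets may contain at most 2 consonants).

3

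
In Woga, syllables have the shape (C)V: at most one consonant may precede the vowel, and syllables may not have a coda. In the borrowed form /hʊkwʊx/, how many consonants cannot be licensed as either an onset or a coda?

2

Syllabifying with onset maximization leaves /k/, /x/ stranded (no codas are permitted; onsets are limited to one consonant).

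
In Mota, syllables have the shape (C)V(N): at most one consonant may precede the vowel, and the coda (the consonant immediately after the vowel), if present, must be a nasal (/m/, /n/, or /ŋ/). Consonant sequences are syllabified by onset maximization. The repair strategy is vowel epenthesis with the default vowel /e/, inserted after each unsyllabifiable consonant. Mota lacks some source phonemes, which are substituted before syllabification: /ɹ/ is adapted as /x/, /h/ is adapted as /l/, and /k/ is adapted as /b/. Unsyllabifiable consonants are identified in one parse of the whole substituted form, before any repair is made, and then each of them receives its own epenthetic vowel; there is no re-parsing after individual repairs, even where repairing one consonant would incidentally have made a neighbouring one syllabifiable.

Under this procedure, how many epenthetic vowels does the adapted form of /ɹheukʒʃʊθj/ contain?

5

After substitution the input is /xleubʒʃʊθj/.
The unsyllabifiable consonants are /x/, /b/, /ʒ/, /θ/, /j/; each receives one epenthetic vowel.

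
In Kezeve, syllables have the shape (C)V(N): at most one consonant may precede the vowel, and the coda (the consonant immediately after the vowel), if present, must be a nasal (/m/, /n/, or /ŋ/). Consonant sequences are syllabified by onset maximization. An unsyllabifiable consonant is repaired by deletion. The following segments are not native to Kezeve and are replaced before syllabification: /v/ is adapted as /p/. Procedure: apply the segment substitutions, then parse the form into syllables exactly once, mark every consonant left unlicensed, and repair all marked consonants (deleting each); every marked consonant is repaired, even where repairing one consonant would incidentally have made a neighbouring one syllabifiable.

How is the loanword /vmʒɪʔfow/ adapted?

ʒɪfo

Substitution: /v/ → /p/, giving /pmʒɪʔfow/.
Under (C)V(N), the unsyllabifiable consonants are /p/, /m/, /ʔ/, /w/ (only a nasal (/m/, /n/, or /ŋ/) is licensed in coda position; onsets are limited to one consonant).
Each unlicensed consonant is deleted: /p/, /m/, /ʔ/, /w/.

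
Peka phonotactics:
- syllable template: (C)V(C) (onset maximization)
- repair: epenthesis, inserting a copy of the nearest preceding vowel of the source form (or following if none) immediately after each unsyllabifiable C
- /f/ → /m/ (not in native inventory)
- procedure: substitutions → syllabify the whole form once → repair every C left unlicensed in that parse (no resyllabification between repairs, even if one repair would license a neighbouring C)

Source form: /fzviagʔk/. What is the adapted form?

miziviagʔaka

Substitution: /f/ → /m/, giving /mzviagʔk/.
The consonants /m/, /z/, /ʔ/, /k/ cannot be parsed into a legal (C)V(C) syllable (at most one coda consonant is licensed; onsets are limited to one consonant).
Epenthesis after each stranded consonant: /m/ → /mi/, /z/ → /zi/, /ʔ/ → /ʔa/, /k/ → /ka/.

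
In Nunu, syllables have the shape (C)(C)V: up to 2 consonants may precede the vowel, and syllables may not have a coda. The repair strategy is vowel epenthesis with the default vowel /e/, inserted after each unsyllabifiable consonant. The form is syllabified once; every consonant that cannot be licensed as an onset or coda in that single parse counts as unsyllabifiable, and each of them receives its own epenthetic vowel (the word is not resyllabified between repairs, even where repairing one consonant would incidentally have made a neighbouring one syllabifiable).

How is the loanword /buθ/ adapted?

The consonants /θ/ cannot be parsed into a legal (C)(C)V syllable (no codas are permitted; onsets may contain at most 2 consonants).
Each unlicensed consonant becomes the onset of a new syllable: /θ/ → /θe/.

buθe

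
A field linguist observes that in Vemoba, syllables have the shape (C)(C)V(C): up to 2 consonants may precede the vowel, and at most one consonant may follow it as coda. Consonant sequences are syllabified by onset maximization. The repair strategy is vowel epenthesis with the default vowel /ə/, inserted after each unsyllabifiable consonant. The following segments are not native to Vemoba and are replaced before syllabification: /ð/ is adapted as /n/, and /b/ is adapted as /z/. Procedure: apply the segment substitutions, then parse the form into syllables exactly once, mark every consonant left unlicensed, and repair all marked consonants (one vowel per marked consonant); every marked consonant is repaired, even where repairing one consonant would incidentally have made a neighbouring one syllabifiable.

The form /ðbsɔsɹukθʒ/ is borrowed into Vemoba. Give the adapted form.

nəzsɔsɹukθəʒə

Substitution: /ð/ → /n/, /b/ → /z/, giving /nzsɔsɹukθʒ/.
Under (C)(C)V(C), the unsyllabifiable consonants are /n/, /θ/, /ʒ/ (at most one coda consonant is licensed; onsets may contain at most 2 consonants).
Inserting the epenthetic vowel yields /n/ → /nə/, /θ/ → /θə/, /ʒ/ → /ʒə/.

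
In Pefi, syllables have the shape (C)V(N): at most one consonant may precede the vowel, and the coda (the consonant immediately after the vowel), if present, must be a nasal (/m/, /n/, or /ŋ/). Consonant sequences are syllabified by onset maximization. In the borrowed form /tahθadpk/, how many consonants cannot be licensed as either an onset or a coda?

4

Under (C)V(N), the unsyllabifiable consonants are /h/, /d/, /p/, /k/ (only a nasal (/m/, /n/, or /ŋ/) is licensed in coda position; onsets are limited to one consonant).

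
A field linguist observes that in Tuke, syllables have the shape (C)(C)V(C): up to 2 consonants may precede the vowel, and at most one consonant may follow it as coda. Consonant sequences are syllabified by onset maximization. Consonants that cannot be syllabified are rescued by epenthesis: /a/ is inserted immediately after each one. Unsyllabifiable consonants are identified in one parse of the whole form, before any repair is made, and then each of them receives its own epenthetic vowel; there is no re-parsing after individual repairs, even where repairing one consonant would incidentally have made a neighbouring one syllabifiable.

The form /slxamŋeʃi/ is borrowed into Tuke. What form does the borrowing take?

Under (C)(C)V(C), the unsyllabifiable consonants are /s/ (at most one coda consonant is licensed; onsets may contain at most 2 consonants).
Each unlicensed consonant becomes the onset of a new syllable: /s/ → /sa/.

salxamŋeʃi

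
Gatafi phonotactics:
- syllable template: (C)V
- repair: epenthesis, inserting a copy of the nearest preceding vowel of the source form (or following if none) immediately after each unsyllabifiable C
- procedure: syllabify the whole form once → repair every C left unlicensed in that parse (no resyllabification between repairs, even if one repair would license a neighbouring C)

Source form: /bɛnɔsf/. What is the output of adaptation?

bɛnɔsɔfɔ

Under (C)V, the unsyllabifiable consonants are /s/, /f/ (no codas are permitted; onsets are limited to one consonant).
Each unlicensed consonant becomes the onset of a new syllable: /s/ → /sɔ/, /f/ → /fɔ/.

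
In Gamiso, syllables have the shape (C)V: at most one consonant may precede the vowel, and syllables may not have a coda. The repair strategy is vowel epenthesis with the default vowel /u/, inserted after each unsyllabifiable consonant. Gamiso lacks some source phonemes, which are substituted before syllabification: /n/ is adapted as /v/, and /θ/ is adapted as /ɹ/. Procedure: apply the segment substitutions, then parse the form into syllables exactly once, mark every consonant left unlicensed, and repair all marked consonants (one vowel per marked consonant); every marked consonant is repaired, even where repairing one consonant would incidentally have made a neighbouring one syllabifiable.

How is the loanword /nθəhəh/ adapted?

vuɹəhəhu

Substitution: /n/ → /v/, /θ/ → /ɹ/, giving /vɹəhəh/.
Under (C)V, the unsyllabifiable consonants are /v/, /h/ (no codas are permitted; onsets are limited to one consonant).
Inserting the epenthetic vowel yields /v/ → /vu/, /h/ → /hu/.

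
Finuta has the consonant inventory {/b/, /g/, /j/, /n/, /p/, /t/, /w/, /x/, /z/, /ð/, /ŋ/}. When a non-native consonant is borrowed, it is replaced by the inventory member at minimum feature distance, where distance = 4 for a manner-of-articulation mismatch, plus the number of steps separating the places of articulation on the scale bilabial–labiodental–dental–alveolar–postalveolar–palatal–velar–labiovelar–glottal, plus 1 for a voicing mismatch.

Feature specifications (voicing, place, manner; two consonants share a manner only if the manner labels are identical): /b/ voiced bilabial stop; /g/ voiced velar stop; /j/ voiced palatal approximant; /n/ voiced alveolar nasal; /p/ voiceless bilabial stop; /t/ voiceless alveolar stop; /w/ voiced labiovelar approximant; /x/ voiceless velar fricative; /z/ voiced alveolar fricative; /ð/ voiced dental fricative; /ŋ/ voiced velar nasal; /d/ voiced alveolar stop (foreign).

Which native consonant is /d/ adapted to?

t

/t/ is closest: same manner (stop), place distance 0 (alveolar→alveolar), voicing differs (+1); total 1. Next closest is /b/ at distance 3.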